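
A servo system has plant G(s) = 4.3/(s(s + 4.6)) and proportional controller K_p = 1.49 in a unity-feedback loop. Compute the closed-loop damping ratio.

ζ = 0.909

The closed-loop denominator is s(s+4.6) + 1.49·4.3 = s² + 4.6s + 6.407.
Matching s² + 2ζω_n s + ω_n²: ω_n = √6.407 = 2.531 rad/s and 2ζω_n = 4.6, so ζ = 4.6/(2·2.531) = 0.909.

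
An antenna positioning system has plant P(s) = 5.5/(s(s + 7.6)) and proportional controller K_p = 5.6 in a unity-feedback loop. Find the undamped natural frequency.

ω_n = 5.55 rad/s

1 + K_p·P(s) = 0 gives s² + 7.6s + 30.8 = 0.
Matching s² + 2ζω_n s + ω_n²: ω_n = √30.8 = 5.55 rad/s and 2ζω_n = 7.6, so ζ = 7.6/(2·5.55) = 0.685.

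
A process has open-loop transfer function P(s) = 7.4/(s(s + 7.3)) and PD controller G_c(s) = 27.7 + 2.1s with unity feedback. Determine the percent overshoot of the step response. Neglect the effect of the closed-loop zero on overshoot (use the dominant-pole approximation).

1.57%

Forward path: (27.7 + 2.1s)·7.4/(s(s+7.3)). The closed-loop characteristic equation is s² + (7.3 + 7.4·2.1)s + 7.4·27.7 = 0.
That is s² + 22.84s + 205 = 0, so ω_n = 14.32 rad/s and ζ = 22.84/(2·14.32) = 0.7976.
%OS = 100·exp(−πζ/√(1−ζ²)) = 1.57%.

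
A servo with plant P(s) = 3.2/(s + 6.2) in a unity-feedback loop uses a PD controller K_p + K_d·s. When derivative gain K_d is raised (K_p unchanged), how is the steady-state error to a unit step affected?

unchanged

K_d affects only the transient (the s-coefficient); the DC loop gain, and hence e_ss, depends only on K_p.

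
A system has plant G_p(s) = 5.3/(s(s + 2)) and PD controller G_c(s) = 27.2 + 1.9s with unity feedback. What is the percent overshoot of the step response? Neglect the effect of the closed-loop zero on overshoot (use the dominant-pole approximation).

16.1%

Forward path: (27.2 + 1.9s)·5.3/(s(s+2)). The closed-loop characteristic equation is s² + (2 + 5.3·1.9)s + 5.3·27.2 = 0.
That is s² + 12.07s + 144.2 = 0, so ω_n = 12.01 rad/s and ζ = 12.07/(2·12.01) = 0.5026.
%OS = 100·exp(−πζ/√(1−ζ²)) = 16.1%.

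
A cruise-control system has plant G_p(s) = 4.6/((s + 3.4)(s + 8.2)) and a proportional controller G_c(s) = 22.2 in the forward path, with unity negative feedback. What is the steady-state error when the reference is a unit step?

The loop is type 0. Static position error constant K_pos = G_c(0)·G_p(0) = 22.2·0.165 = 3.663.
Steady-state error to a unit step: e_ss = 1/(1+K_pos) = 1/4.663 = 0.214.

0.214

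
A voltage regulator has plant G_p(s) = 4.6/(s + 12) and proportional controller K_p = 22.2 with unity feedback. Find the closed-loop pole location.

s = -114.1

Closed-loop transfer function: T(s) = K_p·G_p(s)/(1 + K_p·G_p(s)) = 102.1/(s + 12 + 102.1) = 102.1/(s + 114.1).
The closed-loop pole is at s = −114.1.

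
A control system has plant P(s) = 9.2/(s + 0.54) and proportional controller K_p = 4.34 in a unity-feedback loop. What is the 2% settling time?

T_s ≈ 0.0988 s

Closed-loop transfer function: T(s) = K_p·P(s)/(1 + K_p·P(s)) = 39.93/(s + 0.54 + 39.93) = 39.93/(s + 40.47).
Time constant τ = 1/40.47 = 0.02471 s, so the 2% settling time is about 4τ = 0.0988 s.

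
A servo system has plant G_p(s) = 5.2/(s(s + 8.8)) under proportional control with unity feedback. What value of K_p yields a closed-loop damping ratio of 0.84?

Closed-loop characteristic equation: s² + 8.8s + K_p·5.2 = 0.
So ω_n = √(5.2K_p) and 2ζω_n = 8.8, giving ζ = 8.8/(2√(5.2K_p)).
Setting ζ = 0.84: √(5.2K_p) = 8.8/(2·0.84) = 5.238, so K_p = 27.44/5.2 = 5.28.

K_p = 5.28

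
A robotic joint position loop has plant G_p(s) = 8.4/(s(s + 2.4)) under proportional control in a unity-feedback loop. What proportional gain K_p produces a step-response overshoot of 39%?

K_p = 2.08

From %OS = 100·exp(−πζ/√(1−ζ²)) = 39%, ζ = −ln(0.39)/√(π²+ln²(0.39)) = 0.2871.
Characteristic equation s² + 2.4s + 8.4K_p = 0 gives ζ = 2.4/(2√(8.4K_p)).
Setting ζ = 0.2871: √(8.4K_p) = 2.4/(2·0.2871) = 4.18, so K_p = 17.47/8.4 = 2.08.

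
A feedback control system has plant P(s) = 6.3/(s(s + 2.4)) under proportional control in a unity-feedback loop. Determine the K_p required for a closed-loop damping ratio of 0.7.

Closed-loop characteristic equation: s² + 2.4s + K_p·6.3 = 0.
So ω_n = √(6.3K_p) and 2ζω_n = 2.4, giving ζ = 2.4/(2√(6.3K_p)).
Setting ζ = 0.7: √(6.3K_p) = 2.4/(2·0.7) = 1.714, so K_p = 2.939/6.3 = 0.466.

K_p = 0.466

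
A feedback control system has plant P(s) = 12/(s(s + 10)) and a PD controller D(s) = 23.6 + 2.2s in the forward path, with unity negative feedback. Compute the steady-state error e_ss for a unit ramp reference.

The loop has one pole at the origin (type 1). Velocity error constant K_v = lim_{s→0} s·D(s)P(s) = 23.6·12/10 = 28.32.
Steady-state error to a unit ramp: e_ss = 1/K_v = 0.0353.

0.0353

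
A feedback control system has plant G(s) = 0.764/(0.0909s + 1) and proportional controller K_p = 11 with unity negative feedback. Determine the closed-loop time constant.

τ = 0.00967 s

Closed loop: T(s) = K_p·G/(1+K_p·G) = 8.404/(0.0909s + 1 + 8.404), with pole at s = −(1 + 8.404)/0.0909 = −103.5.
Closed-loop time constant τ = 1/103.5 = 0.00967 s.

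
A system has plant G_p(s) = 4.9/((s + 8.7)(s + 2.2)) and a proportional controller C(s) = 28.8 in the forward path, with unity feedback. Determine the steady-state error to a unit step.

0.119

The loop is type 0. Static position error constant K_pos = C(0)·G_p(0) = 28.8·0.256 = 7.373.
Steady-state error to a unit step: e_ss = 1/(1+K_pos) = 1/8.373 = 0.119.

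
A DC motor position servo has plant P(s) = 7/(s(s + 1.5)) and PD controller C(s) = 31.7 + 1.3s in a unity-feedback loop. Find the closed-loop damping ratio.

ζ = 0.356

Forward path: (31.7 + 1.3s)·7/(s(s+1.5)). The closed-loop characteristic equation is s² + (1.5 + 7·1.3)s + 7·31.7 = 0.
That is s² + 10.6s + 221.9 = 0, so ω_n = 14.9 rad/s and ζ = 10.6/(2·14.9) = 0.3558.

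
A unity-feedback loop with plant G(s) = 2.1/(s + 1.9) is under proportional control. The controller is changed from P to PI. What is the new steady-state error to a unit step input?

0

Adding integral action puts a pole at s = 0 in the forward path, raising the system type to 1; a type-1 loop has zero steady-state error to a step.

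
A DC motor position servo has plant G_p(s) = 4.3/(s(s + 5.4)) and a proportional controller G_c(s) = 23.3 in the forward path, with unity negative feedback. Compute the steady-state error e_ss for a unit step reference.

0

The open loop G_c(s)G_p(s) has a pole at the origin (type 1), so the static position error constant is infinite and e_ss = 1/(1+∞) = 0.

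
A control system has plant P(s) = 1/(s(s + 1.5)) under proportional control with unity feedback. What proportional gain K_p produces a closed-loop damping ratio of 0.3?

K_p = 6.25

Closed-loop characteristic equation: s² + 1.5s + K_p·1 = 0.
So ω_n = √(1K_p) and 2ζω_n = 1.5, giving ζ = 1.5/(2√(1K_p)).
Setting ζ = 0.3: √(1K_p) = 1.5/(2·0.3) = 2.5, so K_p = 6.25/1 = 6.25.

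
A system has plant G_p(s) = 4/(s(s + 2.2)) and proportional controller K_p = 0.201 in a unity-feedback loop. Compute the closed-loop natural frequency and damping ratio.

The closed-loop denominator is s(s+2.2) + 0.201·4 = s² + 2.2s + 0.804.
Matching s² + 2ζω_n s + ω_n²: ω_n = √0.804 = 0.8967 rad/s and 2ζω_n = 2.2, so ζ = 2.2/(2·0.8967) = 1.23.

ω_n = 0.897 rad/s, ζ = 1.23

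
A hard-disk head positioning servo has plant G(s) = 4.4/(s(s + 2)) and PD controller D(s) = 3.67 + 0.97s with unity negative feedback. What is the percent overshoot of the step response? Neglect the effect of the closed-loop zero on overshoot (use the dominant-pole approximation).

1.99%

Forward path: (3.67 + 0.97s)·4.4/(s(s+2)). The closed-loop characteristic equation is s² + (2 + 4.4·0.97)s + 4.4·3.67 = 0.
That is s² + 6.268s + 16.15 = 0, so ω_n = 4.018 rad/s and ζ = 6.268/(2·4.018) = 0.7799.
%OS = 100·exp(−πζ/√(1−ζ²)) = 1.99%.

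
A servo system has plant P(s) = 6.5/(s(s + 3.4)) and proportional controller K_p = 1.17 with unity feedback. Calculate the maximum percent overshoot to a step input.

8.55%

Closed-loop characteristic equation: s² + 3.4s + 7.605 = 0, so ω_n = 2.758 rad/s and ζ = 3.4/(2·2.758) = 0.6165.
%OS = 100·exp(−πζ/√(1−ζ²)) = 100·exp(−π·0.6165/√0.62) = 8.55%.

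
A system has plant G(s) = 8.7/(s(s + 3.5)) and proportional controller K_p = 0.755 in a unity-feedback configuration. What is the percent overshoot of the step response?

5.31%

Closed-loop characteristic equation: s² + 3.5s + 6.568 = 0, so ω_n = 2.563 rad/s and ζ = 3.5/(2·2.563) = 0.6828.
%OS = 100·exp(−πζ/√(1−ζ²)) = 100·exp(−π·0.6828/√0.5338) = 5.31%.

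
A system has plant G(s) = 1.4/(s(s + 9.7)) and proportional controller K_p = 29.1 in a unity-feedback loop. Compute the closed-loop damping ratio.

ζ = 0.76

1 + K_p·G(s) = 0 gives s² + 9.7s + 40.74 = 0.
So ω_n² = 40.74 ⇒ ω_n = 6.383 rad/s, and ζ = 9.7/(2ω_n) = 0.76.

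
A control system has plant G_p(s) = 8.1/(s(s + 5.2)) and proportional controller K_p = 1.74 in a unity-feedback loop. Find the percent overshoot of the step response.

From 1 + K_pG_p(s) = 0: s² + 5.2s + 14.09 = 0 ⇒ ω_n = 3.754, ζ = 0.6926.
%OS = 100·exp(−πζ/√(1−ζ²)) = 100·exp(−π·0.6926/√0.5204) = 4.9%.

4.9%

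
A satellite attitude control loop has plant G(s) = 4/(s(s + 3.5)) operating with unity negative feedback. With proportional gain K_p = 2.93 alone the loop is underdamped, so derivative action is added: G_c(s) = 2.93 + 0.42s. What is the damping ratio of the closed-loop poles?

Forward path: (2.93 + 0.42s)·4/(s(s+3.5)). The closed-loop characteristic equation is s² + (3.5 + 4·0.42)s + 4·2.93 = 0.
That is s² + 5.18s + 11.72 = 0, so ω_n = 3.423 rad/s and ζ = 5.18/(2·3.423) = 0.7565.

ζ = 0.757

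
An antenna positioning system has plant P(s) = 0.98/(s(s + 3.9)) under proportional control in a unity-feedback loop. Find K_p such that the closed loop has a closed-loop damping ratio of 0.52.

K_p = 14.3

Closed-loop characteristic equation: s² + 3.9s + K_p·0.98 = 0.
So ω_n = √(0.98K_p) and 2ζω_n = 3.9, giving ζ = 3.9/(2√(0.98K_p)).
Setting ζ = 0.52: √(0.98K_p) = 3.9/(2·0.52) = 3.75, so K_p = 14.06/0.98 = 14.3.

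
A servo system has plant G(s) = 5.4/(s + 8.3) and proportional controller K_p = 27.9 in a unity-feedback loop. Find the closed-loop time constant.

Closed-loop transfer function: T(s) = K_p·G(s)/(1 + K_p·G(s)) = 150.7/(s + 8.3 + 150.7) = 150.7/(s + 159).
Time constant τ = 1/159 = 0.00629 s.

τ = 0.00629 s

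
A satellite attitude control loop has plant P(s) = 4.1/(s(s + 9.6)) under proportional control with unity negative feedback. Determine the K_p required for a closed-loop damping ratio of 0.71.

Closed-loop characteristic equation: s² + 9.6s + K_p·4.1 = 0.
So ω_n = √(4.1K_p) and 2ζω_n = 9.6, giving ζ = 9.6/(2√(4.1K_p)).
Setting ζ = 0.71: √(4.1K_p) = 9.6/(2·0.71) = 6.761, so K_p = 45.71/4.1 = 11.1.

K_p = 11.1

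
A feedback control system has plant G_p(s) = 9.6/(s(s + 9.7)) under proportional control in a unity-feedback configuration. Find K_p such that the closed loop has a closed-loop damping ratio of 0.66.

K_p = 5.63

Closed-loop characteristic equation: s² + 9.7s + K_p·9.6 = 0.
So ω_n = √(9.6K_p) and 2ζω_n = 9.7, giving ζ = 9.7/(2√(9.6K_p)).
Setting ζ = 0.66: √(9.6K_p) = 9.7/(2·0.66) = 7.348, so K_p = 54/9.6 = 5.63.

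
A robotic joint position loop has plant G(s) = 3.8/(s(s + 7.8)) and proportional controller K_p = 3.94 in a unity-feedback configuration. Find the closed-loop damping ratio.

ζ = 1.01

1 + K_p·G(s) = 0 gives s² + 7.8s + 14.97 = 0.
So ω_n² = 14.97 ⇒ ω_n = 3.869 rad/s, and ζ = 7.8/(2ω_n) = 1.01.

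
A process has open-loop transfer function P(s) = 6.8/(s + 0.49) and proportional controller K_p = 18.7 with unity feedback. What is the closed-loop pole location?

s = -127.6

Closed-loop transfer function: T(s) = K_p·P(s)/(1 + K_p·P(s)) = 127.2/(s + 0.49 + 127.2) = 127.2/(s + 127.6).
The closed-loop pole is at s = −127.6.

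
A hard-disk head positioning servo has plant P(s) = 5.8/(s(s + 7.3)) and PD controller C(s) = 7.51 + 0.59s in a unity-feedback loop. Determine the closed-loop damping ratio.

Forward path: (7.51 + 0.59s)·5.8/(s(s+7.3)). The closed-loop characteristic equation is s² + (7.3 + 5.8·0.59)s + 5.8·7.51 = 0.
That is s² + 10.72s + 43.56 = 0, so ω_n = 6.6 rad/s and ζ = 10.72/(2·6.6) = 0.8123.

ζ = 0.812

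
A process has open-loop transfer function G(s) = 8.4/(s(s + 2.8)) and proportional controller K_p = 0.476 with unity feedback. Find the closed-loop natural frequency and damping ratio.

ω_n = 2 rad/s, ζ = 0.7

1 + K_p·G(s) = 0 gives s² + 2.8s + 3.998 = 0.
Matching s² + 2ζω_n s + ω_n²: ω_n = √3.998 = 2 rad/s and 2ζω_n = 2.8, so ζ = 2.8/(2·2) = 0.7.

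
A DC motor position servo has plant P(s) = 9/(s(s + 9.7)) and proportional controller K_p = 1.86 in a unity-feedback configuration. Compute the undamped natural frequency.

ω_n = 4.09 rad/s

With unity feedback the closed-loop characteristic equation is s² + 9.7s + 1.86·9 = s² + 9.7s + 16.74 = 0.
Matching s² + 2ζω_n s + ω_n²: ω_n = √16.74 = 4.091 rad/s and 2ζω_n = 9.7, so ζ = 9.7/(2·4.091) = 1.19.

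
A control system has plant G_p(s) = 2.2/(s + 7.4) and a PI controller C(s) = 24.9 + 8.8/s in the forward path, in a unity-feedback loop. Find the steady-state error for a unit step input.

The open loop C(s)G_p(s) has a pole at the origin (type 1), so the static position error constant is infinite and e_ss = 1/(1+∞) = 0.

0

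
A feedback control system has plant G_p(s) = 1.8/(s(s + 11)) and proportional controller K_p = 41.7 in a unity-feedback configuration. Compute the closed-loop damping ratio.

1 + K_p·G_p(s) = 0 gives s² + 11s + 75.06 = 0.
So ω_n² = 75.06 ⇒ ω_n = 8.664 rad/s, and ζ = 11/(2ω_n) = 0.635.

ζ = 0.635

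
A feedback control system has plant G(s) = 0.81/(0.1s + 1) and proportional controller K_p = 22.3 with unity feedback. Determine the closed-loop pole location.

s = -190.6

Closed loop: T(s) = K_p·G/(1+K_p·G) = 18.06/(0.1s + 1 + 18.06), with pole at s = −(1 + 18.06)/0.1 = −190.6.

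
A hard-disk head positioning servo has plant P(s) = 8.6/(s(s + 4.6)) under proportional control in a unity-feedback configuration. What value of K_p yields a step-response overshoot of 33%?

K_p = 5.55

From %OS = 100·exp(−πζ/√(1−ζ²)) = 33%, ζ = −ln(0.33)/√(π²+ln²(0.33)) = 0.3328.
Characteristic equation s² + 4.6s + 8.6K_p = 0 gives ζ = 4.6/(2√(8.6K_p)).
Setting ζ = 0.3328: √(8.6K_p) = 4.6/(2·0.3328) = 6.911, so K_p = 47.77/8.6 = 5.55.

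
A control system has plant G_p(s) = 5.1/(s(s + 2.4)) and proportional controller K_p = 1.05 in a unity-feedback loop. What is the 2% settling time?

T_s ≈ 3.33 s

Closed-loop characteristic equation: s² + 2.4s + 5.355 = 0, so ω_n = 2.314 rad/s and ζ = 2.4/(2·2.314) = 0.5186.
2% settling time T_s ≈ 4/(ζω_n) = 4/1.2 = 3.33 s.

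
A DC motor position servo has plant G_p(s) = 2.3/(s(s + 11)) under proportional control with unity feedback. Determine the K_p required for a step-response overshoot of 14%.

K_p = 46.7

From %OS = 100·exp(−πζ/√(1−ζ²)) = 14%, ζ = −ln(0.14)/√(π²+ln²(0.14)) = 0.5305.
Characteristic equation s² + 11s + 2.3K_p = 0 gives ζ = 11/(2√(2.3K_p)).
Setting ζ = 0.5305: √(2.3K_p) = 11/(2·0.5305) = 10.37, so K_p = 107.5/2.3 = 46.7.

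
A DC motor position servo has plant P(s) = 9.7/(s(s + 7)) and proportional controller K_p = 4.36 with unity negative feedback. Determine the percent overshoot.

The closed-loop denominator s² + 7s + 42.29 gives ω_n = √42.29 = 6.503 and ζ = 7/(2ω_n) = 0.5382.
%OS = 100·exp(−πζ/√(1−ζ²)) = 100·exp(−π·0.5382/√0.7103) = 13.5%.

13.5%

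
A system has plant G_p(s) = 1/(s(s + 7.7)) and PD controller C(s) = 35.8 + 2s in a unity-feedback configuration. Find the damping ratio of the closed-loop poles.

ζ = 0.811

Forward path: (35.8 + 2s)·1/(s(s+7.7)). The closed-loop characteristic equation is s² + (7.7 + 1·2)s + 1·35.8 = 0.
That is s² + 9.7s + 35.8 = 0, so ω_n = 5.983 rad/s and ζ = 9.7/(2·5.983) = 0.8106.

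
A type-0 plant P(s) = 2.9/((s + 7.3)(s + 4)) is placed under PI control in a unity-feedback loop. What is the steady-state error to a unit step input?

The PI controller's integrator makes the forward path type 1, so e_ss to a step is zero.

0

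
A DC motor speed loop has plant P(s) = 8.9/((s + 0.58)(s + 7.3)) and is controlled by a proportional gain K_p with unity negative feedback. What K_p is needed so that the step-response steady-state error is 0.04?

For a type-0 loop with proportional control, e_ss = 1/(1 + K_p·P(0)).
P(0) = 2.102. Require 1/(1 + K_p·2.102) = 0.04, so 1 + 2.102·K_p = 25.
K_p = (25 − 1)/2.102 = 11.4.

K_p = 11.4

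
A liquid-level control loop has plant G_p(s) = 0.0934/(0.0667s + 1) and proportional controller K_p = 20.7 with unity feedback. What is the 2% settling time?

Closed loop: T(s) = K_p·G_p/(1+K_p·G_p) = 1.933/(0.0667s + 1 + 1.933), with pole at s = −(1 + 1.933)/0.0667 = −43.98.
τ = 1/43.98 = 0.02274 s, so 2% settling time ≈ 4τ = 0.091 s.

T_s ≈ 0.091 s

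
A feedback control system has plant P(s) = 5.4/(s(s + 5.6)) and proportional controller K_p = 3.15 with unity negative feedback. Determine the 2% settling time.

T_s ≈ 1.43 s

Closed-loop characteristic equation: s² + 5.6s + 17.01 = 0, so ω_n = 4.124 rad/s and ζ = 5.6/(2·4.124) = 0.6789.
2% settling time T_s ≈ 4/(ζω_n) = 4/2.8 = 1.43 s.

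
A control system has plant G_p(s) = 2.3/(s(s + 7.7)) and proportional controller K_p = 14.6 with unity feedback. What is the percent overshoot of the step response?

The closed-loop denominator s² + 7.7s + 33.58 gives ω_n = √33.58 = 5.795 and ζ = 7.7/(2ω_n) = 0.6644.
%OS = 100·exp(−πζ/√(1−ζ²)) = 100·exp(−π·0.6644/√0.5586) = 6.13%.

6.13%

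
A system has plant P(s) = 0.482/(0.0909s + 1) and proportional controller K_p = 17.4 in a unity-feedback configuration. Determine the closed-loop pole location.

Closed loop: T(s) = K_p·P/(1+K_p·P) = 8.387/(0.0909s + 1 + 8.387), with pole at s = −(1 + 8.387)/0.0909 = −103.3.

s = -103.3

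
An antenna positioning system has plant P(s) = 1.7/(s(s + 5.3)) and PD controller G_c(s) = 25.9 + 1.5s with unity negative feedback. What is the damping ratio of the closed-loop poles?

ζ = 0.592

Forward path: (25.9 + 1.5s)·1.7/(s(s+5.3)). The closed-loop characteristic equation is s² + (5.3 + 1.7·1.5)s + 1.7·25.9 = 0.
That is s² + 7.85s + 44.03 = 0, so ω_n = 6.636 rad/s and ζ = 7.85/(2·6.636) = 0.5915.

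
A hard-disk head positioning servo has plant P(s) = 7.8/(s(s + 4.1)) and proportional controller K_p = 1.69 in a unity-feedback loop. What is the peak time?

T_p = 1.05 s

The closed-loop denominator s² + 4.1s + 13.18 gives ω_n = √13.18 = 3.631 and ζ = 4.1/(2ω_n) = 0.5646.
Damped frequency ω_d = ω_n√(1−ζ²) = 2.997 rad/s, so peak time T_p = π/ω_d = 1.05 s.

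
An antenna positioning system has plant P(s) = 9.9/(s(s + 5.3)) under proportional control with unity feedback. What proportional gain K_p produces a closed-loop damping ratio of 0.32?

Closed-loop characteristic equation: s² + 5.3s + K_p·9.9 = 0.
So ω_n = √(9.9K_p) and 2ζω_n = 5.3, giving ζ = 5.3/(2√(9.9K_p)).
Setting ζ = 0.32: √(9.9K_p) = 5.3/(2·0.32) = 8.281, so K_p = 68.58/9.9 = 6.93.

K_p = 6.93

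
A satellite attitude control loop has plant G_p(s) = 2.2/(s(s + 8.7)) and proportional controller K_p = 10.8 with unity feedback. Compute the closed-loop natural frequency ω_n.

1 + K_p·G_p(s) = 0 gives s² + 8.7s + 23.76 = 0.
Matching s² + 2ζω_n s + ω_n²: ω_n = √23.76 = 4.874 rad/s and 2ζω_n = 8.7, so ζ = 8.7/(2·4.874) = 0.892.

ω_n = 4.87 rad/s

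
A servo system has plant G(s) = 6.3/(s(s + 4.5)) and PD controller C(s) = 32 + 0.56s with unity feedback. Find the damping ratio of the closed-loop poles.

Forward path: (32 + 0.56s)·6.3/(s(s+4.5)). The closed-loop characteristic equation is s² + (4.5 + 6.3·0.56)s + 6.3·32 = 0.
That is s² + 8.028s + 201.6 = 0, so ω_n = 14.2 rad/s and ζ = 8.028/(2·14.2) = 0.2827.

ζ = 0.283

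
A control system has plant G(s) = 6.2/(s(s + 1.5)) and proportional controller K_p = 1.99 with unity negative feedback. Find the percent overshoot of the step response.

The closed-loop denominator s² + 1.5s + 12.34 gives ω_n = √12.34 = 3.513 and ζ = 1.5/(2ω_n) = 0.2135.
%OS = 100·exp(−πζ/√(1−ζ²)) = 100·exp(−π·0.2135/√0.9544) = 50.3%.

50.3%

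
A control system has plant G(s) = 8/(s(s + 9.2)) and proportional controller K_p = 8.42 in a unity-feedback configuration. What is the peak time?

T_p = 0.462 s

From 1 + K_pG(s) = 0: s² + 9.2s + 67.36 = 0 ⇒ ω_n = 8.207, ζ = 0.5605.
Damped frequency ω_d = ω_n√(1−ζ²) = 6.797 rad/s, so peak time T_p = π/ω_d = 0.462 s.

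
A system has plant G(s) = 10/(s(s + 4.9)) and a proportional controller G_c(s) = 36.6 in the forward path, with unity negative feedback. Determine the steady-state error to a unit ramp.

The loop has one pole at the origin (type 1). Velocity error constant K_v = lim_{s→0} s·G_c(s)G(s) = 36.6·10/4.9 = 74.69.
Steady-state error to a unit ramp: e_ss = 1/K_v = 0.0134.

0.0134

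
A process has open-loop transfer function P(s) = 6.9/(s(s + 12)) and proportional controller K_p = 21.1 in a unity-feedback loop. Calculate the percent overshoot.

16.5%

Closed-loop characteristic equation: s² + 12s + 145.6 = 0, so ω_n = 12.07 rad/s and ζ = 12/(2·12.07) = 0.4973.
%OS = 100·exp(−πζ/√(1−ζ²)) = 100·exp(−π·0.4973/√0.7527) = 16.5%.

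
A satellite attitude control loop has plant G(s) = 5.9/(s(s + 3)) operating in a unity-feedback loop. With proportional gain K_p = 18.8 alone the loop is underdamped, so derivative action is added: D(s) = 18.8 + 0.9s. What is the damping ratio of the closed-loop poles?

ζ = 0.395

Forward path: (18.8 + 0.9s)·5.9/(s(s+3)). The closed-loop characteristic equation is s² + (3 + 5.9·0.9)s + 5.9·18.8 = 0.
That is s² + 8.31s + 110.9 = 0, so ω_n = 10.53 rad/s and ζ = 8.31/(2·10.53) = 0.3945.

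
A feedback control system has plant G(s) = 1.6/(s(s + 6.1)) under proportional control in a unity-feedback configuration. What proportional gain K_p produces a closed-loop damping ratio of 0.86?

Closed-loop characteristic equation: s² + 6.1s + K_p·1.6 = 0.
So ω_n = √(1.6K_p) and 2ζω_n = 6.1, giving ζ = 6.1/(2√(1.6K_p)).
Setting ζ = 0.86: √(1.6K_p) = 6.1/(2·0.86) = 3.547, so K_p = 12.58/1.6 = 7.86.

K_p = 7.86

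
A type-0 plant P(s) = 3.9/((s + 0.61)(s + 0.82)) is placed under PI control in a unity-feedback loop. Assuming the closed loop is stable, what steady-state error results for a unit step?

The PI controller's integrator makes the forward path type 1, so e_ss to a step is zero.

0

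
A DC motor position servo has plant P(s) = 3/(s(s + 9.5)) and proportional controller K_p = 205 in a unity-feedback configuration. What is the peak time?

T_p = 0.129 s

The closed-loop denominator s² + 9.5s + 615 gives ω_n = √615 = 24.8 and ζ = 9.5/(2ω_n) = 0.1915.
Damped frequency ω_d = ω_n√(1−ζ²) = 24.34 rad/s, so peak time T_p = π/ω_d = 0.129 s.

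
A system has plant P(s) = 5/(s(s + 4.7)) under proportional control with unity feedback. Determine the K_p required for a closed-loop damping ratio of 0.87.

Closed-loop characteristic equation: s² + 4.7s + K_p·5 = 0.
So ω_n = √(5K_p) and 2ζω_n = 4.7, giving ζ = 4.7/(2√(5K_p)).
Setting ζ = 0.87: √(5K_p) = 4.7/(2·0.87) = 2.701, so K_p = 7.296/5 = 1.46.

K_p = 1.46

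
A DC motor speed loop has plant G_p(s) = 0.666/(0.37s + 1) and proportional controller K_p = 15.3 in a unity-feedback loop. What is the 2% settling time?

Closed loop: T(s) = K_p·G_p/(1+K_p·G_p) = 10.19/(0.37s + 1 + 10.19), with pole at s = −(1 + 10.19)/0.37 = −30.24.
τ = 1/30.24 = 0.03307 s, so 2% settling time ≈ 4τ = 0.132 s.

T_s ≈ 0.132 s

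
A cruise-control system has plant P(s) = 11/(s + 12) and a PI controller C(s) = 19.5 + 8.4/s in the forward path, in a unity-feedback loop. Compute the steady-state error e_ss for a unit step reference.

0

The open loop C(s)P(s) has a pole at the origin (type 1), so the static position error constant is infinite and e_ss = 1/(1+∞) = 0.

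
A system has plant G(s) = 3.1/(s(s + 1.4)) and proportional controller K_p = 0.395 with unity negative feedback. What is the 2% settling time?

T_s ≈ 5.71 s

From 1 + K_pG(s) = 0: s² + 1.4s + 1.225 = 0 ⇒ ω_n = 1.107, ζ = 0.6326.
2% settling time T_s ≈ 4/(ζω_n) = 4/0.7 = 5.71 s.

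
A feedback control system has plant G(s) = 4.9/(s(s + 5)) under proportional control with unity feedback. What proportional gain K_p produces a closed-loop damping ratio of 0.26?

K_p = 18.9

Closed-loop characteristic equation: s² + 5s + K_p·4.9 = 0.
So ω_n = √(4.9K_p) and 2ζω_n = 5, giving ζ = 5/(2√(4.9K_p)).
Setting ζ = 0.26: √(4.9K_p) = 5/(2·0.26) = 9.615, so K_p = 92.46/4.9 = 18.9.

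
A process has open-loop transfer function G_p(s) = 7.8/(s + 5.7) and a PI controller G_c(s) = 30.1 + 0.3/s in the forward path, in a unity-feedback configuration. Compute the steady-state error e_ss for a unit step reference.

0

The open loop G_c(s)G_p(s) has a pole at the origin (type 1), so the static position error constant is infinite and e_ss = 1/(1+∞) = 0.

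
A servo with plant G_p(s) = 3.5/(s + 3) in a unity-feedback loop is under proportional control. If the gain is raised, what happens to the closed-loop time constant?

Closed-loop pole is at s = −(3+K_p·3.5); larger K_p moves it further left, so τ = 1/(3+K_p·3.5) decreases.

decrease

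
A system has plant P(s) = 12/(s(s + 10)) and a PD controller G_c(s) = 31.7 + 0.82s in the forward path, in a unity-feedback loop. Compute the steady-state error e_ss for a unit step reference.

The open loop G_c(s)P(s) has a pole at the origin (type 1), so the static position error constant is infinite and e_ss = 1/(1+∞) = 0.

0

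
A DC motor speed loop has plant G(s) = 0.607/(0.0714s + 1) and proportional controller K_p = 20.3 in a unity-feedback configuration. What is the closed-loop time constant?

τ = 0.00536 s

Closed loop: T(s) = K_p·G/(1+K_p·G) = 12.32/(0.0714s + 1 + 12.32), with pole at s = −(1 + 12.32)/0.0714 = −186.6.
Closed-loop time constant τ = 1/186.6 = 0.00536 s.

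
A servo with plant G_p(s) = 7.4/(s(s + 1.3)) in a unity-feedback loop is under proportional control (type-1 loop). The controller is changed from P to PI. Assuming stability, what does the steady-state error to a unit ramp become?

The integrator raises the loop to type 2, so K_v → ∞ and e_ss to a ramp is zero.

0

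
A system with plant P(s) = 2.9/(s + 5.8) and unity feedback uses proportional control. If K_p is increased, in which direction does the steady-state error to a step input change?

decrease

The position error constant K_pos = K_p·P(0) grows with K_p, and e_ss = 1/(1+K_pos) falls.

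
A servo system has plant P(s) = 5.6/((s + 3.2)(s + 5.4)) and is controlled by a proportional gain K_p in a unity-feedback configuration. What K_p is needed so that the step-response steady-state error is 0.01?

Steady-state error for a unit step on this type-0 loop is 1/(1 + K_p·P(0)).
P(0) = 0.3241. Require 1/(1 + K_p·0.3241) = 0.01, so 1 + 0.3241·K_p = 100.
K_p = (100 − 1)/0.3241 = 305.

K_p = 305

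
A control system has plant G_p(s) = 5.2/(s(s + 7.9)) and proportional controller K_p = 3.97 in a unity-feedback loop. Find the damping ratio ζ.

The closed-loop denominator is s(s+7.9) + 3.97·5.2 = s² + 7.9s + 20.64.
Matching s² + 2ζω_n s + ω_n²: ω_n = √20.64 = 4.544 rad/s and 2ζω_n = 7.9, so ζ = 7.9/(2·4.544) = 0.869.

ζ = 0.869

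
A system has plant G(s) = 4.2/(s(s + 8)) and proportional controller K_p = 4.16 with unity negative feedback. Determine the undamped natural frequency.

1 + K_p·G(s) = 0 gives s² + 8s + 17.47 = 0.
Matching s² + 2ζω_n s + ω_n²: ω_n = √17.47 = 4.18 rad/s and 2ζω_n = 8, so ζ = 8/(2·4.18) = 0.957.

ω_n = 4.18 rad/s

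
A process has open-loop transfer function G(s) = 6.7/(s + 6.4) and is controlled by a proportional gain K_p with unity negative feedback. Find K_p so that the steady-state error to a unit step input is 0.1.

For a type-0 loop with proportional control, e_ss = 1/(1 + K_p·G(0)).
G(0) = 1.047. Require 1/(1 + K_p·1.047) = 0.1, so 1 + 1.047·K_p = 10.
K_p = (10 − 1)/1.047 = 8.6.

K_p = 8.6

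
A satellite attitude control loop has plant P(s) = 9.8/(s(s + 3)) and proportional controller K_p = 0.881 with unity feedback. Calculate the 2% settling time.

T_s ≈ 2.67 s

The closed-loop denominator s² + 3s + 8.634 gives ω_n = √8.634 = 2.938 and ζ = 3/(2ω_n) = 0.5105.
2% settling time T_s ≈ 4/(ζω_n) = 4/1.5 = 2.67 s.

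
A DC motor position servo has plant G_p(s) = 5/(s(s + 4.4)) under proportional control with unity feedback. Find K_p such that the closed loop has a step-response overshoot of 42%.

From %OS = 100·exp(−πζ/√(1−ζ²)) = 42%, ζ = −ln(0.42)/√(π²+ln²(0.42)) = 0.2662.
Characteristic equation s² + 4.4s + 5K_p = 0 gives ζ = 4.4/(2√(5K_p)).
Setting ζ = 0.2662: √(5K_p) = 4.4/(2·0.2662) = 8.265, so K_p = 68.32/5 = 13.7.

K_p = 13.7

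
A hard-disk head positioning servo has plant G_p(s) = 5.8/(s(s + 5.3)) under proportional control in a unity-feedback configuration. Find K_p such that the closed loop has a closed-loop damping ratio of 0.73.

Closed-loop characteristic equation: s² + 5.3s + K_p·5.8 = 0.
So ω_n = √(5.8K_p) and 2ζω_n = 5.3, giving ζ = 5.3/(2√(5.8K_p)).
Setting ζ = 0.73: √(5.8K_p) = 5.3/(2·0.73) = 3.63, so K_p = 13.18/5.8 = 2.27.

K_p = 2.27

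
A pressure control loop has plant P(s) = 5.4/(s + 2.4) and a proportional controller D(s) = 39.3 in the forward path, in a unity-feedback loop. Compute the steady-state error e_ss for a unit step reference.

0.0112

The loop is type 0. Static position error constant K_pos = D(0)·P(0) = 39.3·2.25 = 88.43.
Steady-state error to a unit step: e_ss = 1/(1+K_pos) = 1/89.43 = 0.0112.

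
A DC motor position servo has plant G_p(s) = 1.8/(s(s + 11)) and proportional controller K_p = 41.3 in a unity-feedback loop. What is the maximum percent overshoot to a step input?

7.41%

The closed-loop denominator s² + 11s + 74.34 gives ω_n = √74.34 = 8.622 and ζ = 11/(2ω_n) = 0.6379.
%OS = 100·exp(−πζ/√(1−ζ²)) = 100·exp(−π·0.6379/√0.5931) = 7.41%.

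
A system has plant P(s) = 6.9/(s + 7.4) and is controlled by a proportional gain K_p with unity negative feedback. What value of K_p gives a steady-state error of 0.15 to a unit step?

The loop is type 0, so e_ss(step) = 1/(1 + K_pos) with K_pos = K_p·P(0).
P(0) = 0.9324. Require 1/(1 + K_p·0.9324) = 0.15, so 1 + 0.9324·K_p = 6.667.
K_p = (6.667 − 1)/0.9324 = 6.08.

K_p = 6.08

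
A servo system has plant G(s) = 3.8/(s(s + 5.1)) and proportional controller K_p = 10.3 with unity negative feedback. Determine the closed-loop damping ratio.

The closed-loop denominator is s(s+5.1) + 10.3·3.8 = s² + 5.1s + 39.14.
So ω_n² = 39.14 ⇒ ω_n = 6.256 rad/s, and ζ = 5.1/(2ω_n) = 0.408.

ζ = 0.408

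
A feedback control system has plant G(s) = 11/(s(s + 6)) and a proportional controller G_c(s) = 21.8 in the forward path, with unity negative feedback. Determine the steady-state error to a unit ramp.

The loop has one pole at the origin (type 1). Velocity error constant K_v = lim_{s→0} s·G_c(s)G(s) = 21.8·11/6 = 39.97.
Steady-state error to a unit ramp: e_ss = 1/K_v = 0.025.

0.025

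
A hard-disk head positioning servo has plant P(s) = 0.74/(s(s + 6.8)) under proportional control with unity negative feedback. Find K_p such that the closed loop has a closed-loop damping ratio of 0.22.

K_p = 323

Closed-loop characteristic equation: s² + 6.8s + K_p·0.74 = 0.
So ω_n = √(0.74K_p) and 2ζω_n = 6.8, giving ζ = 6.8/(2√(0.74K_p)).
Setting ζ = 0.22: √(0.74K_p) = 6.8/(2·0.22) = 15.45, so K_p = 238.8/0.74 = 323.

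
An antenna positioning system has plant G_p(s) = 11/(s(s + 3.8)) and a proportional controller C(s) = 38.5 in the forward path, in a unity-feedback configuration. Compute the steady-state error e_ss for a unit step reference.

0

The open loop C(s)G_p(s) has a pole at the origin (type 1), so the static position error constant is infinite and e_ss = 1/(1+∞) = 0.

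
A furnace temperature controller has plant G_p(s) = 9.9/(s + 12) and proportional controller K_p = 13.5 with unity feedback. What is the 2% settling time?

Closed-loop transfer function: T(s) = K_p·G_p(s)/(1 + K_p·G_p(s)) = 133.7/(s + 12 + 133.7) = 133.7/(s + 145.7).
Time constant τ = 1/145.7 = 0.006866 s, so the 2% settling time is about 4τ = 0.0275 s.

T_s ≈ 0.0275 s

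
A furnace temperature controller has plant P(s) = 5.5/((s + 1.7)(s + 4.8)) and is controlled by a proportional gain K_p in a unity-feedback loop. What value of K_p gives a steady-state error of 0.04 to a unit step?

The loop is type 0, so e_ss(step) = 1/(1 + K_pos) with K_pos = K_p·P(0).
P(0) = 0.674. Require 1/(1 + K_p·0.674) = 0.04, so 1 + 0.674·K_p = 25.
K_p = (25 − 1)/0.674 = 35.6.

K_p = 35.6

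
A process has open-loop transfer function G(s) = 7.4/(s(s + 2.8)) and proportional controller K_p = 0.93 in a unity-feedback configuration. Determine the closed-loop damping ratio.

With unity feedback the closed-loop characteristic equation is s² + 2.8s + 0.93·7.4 = s² + 2.8s + 6.882 = 0.
Matching s² + 2ζω_n s + ω_n²: ω_n = √6.882 = 2.623 rad/s and 2ζω_n = 2.8, so ζ = 2.8/(2·2.623) = 0.534.

ζ = 0.534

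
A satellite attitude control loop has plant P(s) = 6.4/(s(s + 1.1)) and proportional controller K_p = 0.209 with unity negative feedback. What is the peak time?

T_p = 3.09 s

The closed-loop denominator s² + 1.1s + 1.338 gives ω_n = √1.338 = 1.157 and ζ = 1.1/(2ω_n) = 0.4756.
Damped frequency ω_d = ω_n√(1−ζ²) = 1.017 rad/s, so peak time T_p = π/ω_d = 3.09 s.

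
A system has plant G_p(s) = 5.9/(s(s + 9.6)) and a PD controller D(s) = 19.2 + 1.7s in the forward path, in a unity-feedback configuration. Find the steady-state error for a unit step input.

0

The open loop D(s)G_p(s) has a pole at the origin (type 1), so the static position error constant is infinite and e_ss = 1/(1+∞) = 0.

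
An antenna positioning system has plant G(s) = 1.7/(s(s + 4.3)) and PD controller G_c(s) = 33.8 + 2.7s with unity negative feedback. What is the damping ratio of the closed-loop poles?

ζ = 0.586

Forward path: (33.8 + 2.7s)·1.7/(s(s+4.3)). The closed-loop characteristic equation is s² + (4.3 + 1.7·2.7)s + 1.7·33.8 = 0.
That is s² + 8.89s + 57.46 = 0, so ω_n = 7.58 rad/s and ζ = 8.89/(2·7.58) = 0.5864.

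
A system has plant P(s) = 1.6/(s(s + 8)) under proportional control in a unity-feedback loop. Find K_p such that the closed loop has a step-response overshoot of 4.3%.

From %OS = 100·exp(−πζ/√(1−ζ²)) = 4.3%, ζ = −ln(0.043)/√(π²+ln²(0.043)) = 0.7077.
Characteristic equation s² + 8s + 1.6K_p = 0 gives ζ = 8/(2√(1.6K_p)).
Setting ζ = 0.7077: √(1.6K_p) = 8/(2·0.7077) = 5.652, so K_p = 31.95/1.6 = 20.

K_p = 20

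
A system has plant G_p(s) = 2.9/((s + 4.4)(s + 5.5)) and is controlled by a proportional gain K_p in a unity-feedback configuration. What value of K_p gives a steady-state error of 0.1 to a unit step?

The loop is type 0, so e_ss(step) = 1/(1 + K_pos) with K_pos = K_p·G_p(0).
G_p(0) = 0.1198. Require 1/(1 + K_p·0.1198) = 0.1, so 1 + 0.1198·K_p = 10.
K_p = (10 − 1)/0.1198 = 75.1.

K_p = 75.1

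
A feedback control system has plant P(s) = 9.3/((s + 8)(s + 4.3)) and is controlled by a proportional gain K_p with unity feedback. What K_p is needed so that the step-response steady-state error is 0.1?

K_p = 33.3

The loop is type 0, so e_ss(step) = 1/(1 + K_pos) with K_pos = K_p·P(0).
P(0) = 0.2703. Require 1/(1 + K_p·0.2703) = 0.1, so 1 + 0.2703·K_p = 10.
K_p = (10 − 1)/0.2703 = 33.3.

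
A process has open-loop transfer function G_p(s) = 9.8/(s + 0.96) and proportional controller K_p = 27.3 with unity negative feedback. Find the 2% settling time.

Closed-loop transfer function: T(s) = K_p·G_p(s)/(1 + K_p·G_p(s)) = 267.5/(s + 0.96 + 267.5) = 267.5/(s + 268.5).
Time constant τ = 1/268.5 = 0.003724 s, so the 2% settling time is about 4τ = 0.0149 s.

T_s ≈ 0.0149 s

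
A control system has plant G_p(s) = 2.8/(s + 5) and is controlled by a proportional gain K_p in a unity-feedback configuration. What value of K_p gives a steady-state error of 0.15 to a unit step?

K_p = 10.1

For a type-0 loop with proportional control, e_ss = 1/(1 + K_p·G_p(0)).
G_p(0) = 0.56. Require 1/(1 + K_p·0.56) = 0.15, so 1 + 0.56·K_p = 6.667.
K_p = (6.667 − 1)/0.56 = 10.1.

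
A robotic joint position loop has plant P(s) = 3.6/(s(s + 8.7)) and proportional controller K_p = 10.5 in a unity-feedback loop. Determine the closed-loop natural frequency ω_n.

With unity feedback the closed-loop characteristic equation is s² + 8.7s + 10.5·3.6 = s² + 8.7s + 37.8 = 0.
Matching s² + 2ζω_n s + ω_n²: ω_n = √37.8 = 6.148 rad/s and 2ζω_n = 8.7, so ζ = 8.7/(2·6.148) = 0.708.

ω_n = 6.15 rad/s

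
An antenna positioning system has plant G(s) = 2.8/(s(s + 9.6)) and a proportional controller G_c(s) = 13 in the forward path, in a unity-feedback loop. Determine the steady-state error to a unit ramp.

0.264

The loop has one pole at the origin (type 1). Velocity error constant K_v = lim_{s→0} s·G_c(s)G(s) = 13·2.8/9.6 = 3.792.
Steady-state error to a unit ramp: e_ss = 1/K_v = 0.264.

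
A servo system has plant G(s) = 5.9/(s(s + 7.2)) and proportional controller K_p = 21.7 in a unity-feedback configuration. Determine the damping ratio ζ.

With unity feedback the closed-loop characteristic equation is s² + 7.2s + 21.7·5.9 = s² + 7.2s + 128 = 0.
So ω_n² = 128 ⇒ ω_n = 11.32 rad/s, and ζ = 7.2/(2ω_n) = 0.318.

ζ = 0.318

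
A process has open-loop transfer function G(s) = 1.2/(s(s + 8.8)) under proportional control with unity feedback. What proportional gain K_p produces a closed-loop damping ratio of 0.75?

K_p = 28.7

Closed-loop characteristic equation: s² + 8.8s + K_p·1.2 = 0.
So ω_n = √(1.2K_p) and 2ζω_n = 8.8, giving ζ = 8.8/(2√(1.2K_p)).
Setting ζ = 0.75: √(1.2K_p) = 8.8/(2·0.75) = 5.867, so K_p = 34.42/1.2 = 28.7.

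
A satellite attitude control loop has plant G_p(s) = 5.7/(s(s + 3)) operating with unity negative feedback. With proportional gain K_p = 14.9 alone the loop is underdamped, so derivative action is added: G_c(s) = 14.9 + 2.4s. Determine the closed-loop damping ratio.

Forward path: (14.9 + 2.4s)·5.7/(s(s+3)). The closed-loop characteristic equation is s² + (3 + 5.7·2.4)s + 5.7·14.9 = 0.
That is s² + 16.68s + 84.93 = 0, so ω_n = 9.216 rad/s and ζ = 16.68/(2·9.216) = 0.905.

ζ = 0.905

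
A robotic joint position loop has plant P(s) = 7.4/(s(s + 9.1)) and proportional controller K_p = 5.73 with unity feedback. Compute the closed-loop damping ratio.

With unity feedback the closed-loop characteristic equation is s² + 9.1s + 5.73·7.4 = s² + 9.1s + 42.4 = 0.
So ω_n² = 42.4 ⇒ ω_n = 6.512 rad/s, and ζ = 9.1/(2ω_n) = 0.699.

ζ = 0.699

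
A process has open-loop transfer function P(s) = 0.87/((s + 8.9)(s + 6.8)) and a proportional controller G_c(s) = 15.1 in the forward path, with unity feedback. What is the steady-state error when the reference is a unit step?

0.822

The loop is type 0. Static position error constant K_pos = G_c(0)·P(0) = 15.1·0.01438 = 0.2171.
Steady-state error to a unit step: e_ss = 1/(1+K_pos) = 1/1.217 = 0.822.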